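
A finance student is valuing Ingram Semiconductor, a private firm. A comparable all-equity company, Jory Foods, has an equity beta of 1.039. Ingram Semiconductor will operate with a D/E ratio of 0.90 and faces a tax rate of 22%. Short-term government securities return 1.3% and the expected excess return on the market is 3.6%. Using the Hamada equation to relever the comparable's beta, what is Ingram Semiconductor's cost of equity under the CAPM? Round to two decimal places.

7.67%

β_L = β_U × [1 + (1 − t)(D/E)] = 1.039 × [1 + (1 − 0.22) × 0.90]
    = 1.039 × [1 + 0.78 × 0.90] = 1.039 × 1.7020 = 1.7684
E(R) = R_f + β_L × MRP = 1.3% + 1.7684 × 3.6% = 7.67%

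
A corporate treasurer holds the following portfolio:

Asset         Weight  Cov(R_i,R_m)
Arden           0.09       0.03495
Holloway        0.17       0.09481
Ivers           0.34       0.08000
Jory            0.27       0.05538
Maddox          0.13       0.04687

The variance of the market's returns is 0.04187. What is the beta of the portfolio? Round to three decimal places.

β_Arden = 0.03495 / 0.04187 = 0.8347
β_Holloway = 0.09481 / 0.04187 = 2.2644
β_Ivers = 0.08000 / 0.04187 = 1.9107
β_Jory = 0.05538 / 0.04187 = 1.3227
β_Maddox = 0.04687 / 0.04187 = 1.1194
β_P = Σ w_i β_i = 0.09×0.8347 + 0.17×2.2644 + 0.34×1.9107 + 0.27×1.3227 + 0.13×1.1194 = 1.6124

1.612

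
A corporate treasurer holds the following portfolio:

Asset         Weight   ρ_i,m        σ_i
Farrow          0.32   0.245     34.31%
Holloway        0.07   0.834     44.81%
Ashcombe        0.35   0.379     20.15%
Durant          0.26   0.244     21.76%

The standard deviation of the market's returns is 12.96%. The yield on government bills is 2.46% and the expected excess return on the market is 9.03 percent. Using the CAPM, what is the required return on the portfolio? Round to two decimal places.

β_Farrow = 0.245 × 34.31% / 12.96% = 0.6486
β_Holloway = 0.834 × 44.81% / 12.96% = 2.8836
β_Ashcombe = 0.379 × 20.15% / 12.96% = 0.5893
β_Durant = 0.244 × 21.76% / 12.96% = 0.4097
β_P = Σ w_i β_i = 0.32×0.6486 + 0.07×2.8836 + 0.35×0.5893 + 0.26×0.4097 = 0.7222
E(R_P) = R_f + β_P × MRP = 2.46% + 0.7222 × 9.03% = 8.98%

8.98%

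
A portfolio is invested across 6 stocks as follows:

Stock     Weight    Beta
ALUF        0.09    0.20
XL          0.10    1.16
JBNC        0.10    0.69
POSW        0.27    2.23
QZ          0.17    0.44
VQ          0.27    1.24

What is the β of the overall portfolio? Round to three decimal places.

β_P = Σ w_i β_i = 0.09×0.20 + 0.10×1.16 + 0.10×0.69 + 0.27×2.23 + 0.17×0.44 + 0.27×1.24 = 1.2147

1.215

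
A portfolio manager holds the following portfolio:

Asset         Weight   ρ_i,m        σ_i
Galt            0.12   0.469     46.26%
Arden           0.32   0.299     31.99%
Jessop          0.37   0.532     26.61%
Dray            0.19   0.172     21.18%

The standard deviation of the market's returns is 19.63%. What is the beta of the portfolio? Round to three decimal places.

0.591

β_Galt = 0.469 × 46.26% / 19.63% = 1.1052
β_Arden = 0.299 × 31.99% / 19.63% = 0.4873
β_Jessop = 0.532 × 26.61% / 19.63% = 0.7212
β_Dray = 0.172 × 21.18% / 19.63% = 0.1856
β_P = Σ w_i β_i = 0.12×1.1052 + 0.32×0.4873 + 0.37×0.7212 + 0.19×0.1856 = 0.5907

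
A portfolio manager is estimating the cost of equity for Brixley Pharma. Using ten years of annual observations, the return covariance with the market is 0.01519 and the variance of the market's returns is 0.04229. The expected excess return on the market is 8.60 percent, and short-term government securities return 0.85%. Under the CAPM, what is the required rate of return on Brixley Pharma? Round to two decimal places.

β = Cov(R_i, R_m) / Var(R_m) = 0.01519 / 0.04229 = 0.3592
E(R) = R_f + β × MRP = 0.85% + 0.3592 × 8.60% = 3.94%

3.94%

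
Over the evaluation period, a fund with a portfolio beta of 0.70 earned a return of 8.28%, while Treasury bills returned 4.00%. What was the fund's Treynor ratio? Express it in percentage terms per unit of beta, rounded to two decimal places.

6.11%

Treynor = (R_P − R_f) / β_P = (8.28% − 4.00%) / 0.7000 = 4.28% / 0.7000 = 6.11%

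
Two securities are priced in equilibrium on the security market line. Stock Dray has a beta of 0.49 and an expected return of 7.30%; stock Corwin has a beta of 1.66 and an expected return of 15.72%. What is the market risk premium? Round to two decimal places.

7.20%

Both satisfy E(R) = R_f + β·MRP, so the slope of the SML is
MRP = (15.72% − 7.30%) / (1.66 − 0.49) = 8.42% / 1.17 = 7.1966%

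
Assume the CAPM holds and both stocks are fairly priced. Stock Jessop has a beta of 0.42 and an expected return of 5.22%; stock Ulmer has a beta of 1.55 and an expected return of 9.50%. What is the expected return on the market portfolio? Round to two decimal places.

7.42%

Both satisfy E(R) = R_f + β·MRP, so the slope of the SML is
MRP = (9.50% − 5.22%) / (1.55 − 0.42) = 4.28% / 1.13 = 3.7876%
R_f = E(R_Jessop) − β_Jessop·MRP = 5.22% − 0.42 × 3.7876% = 3.6292%
E(R_m) = R_f + MRP = 3.6292% + 3.7876% = 7.42%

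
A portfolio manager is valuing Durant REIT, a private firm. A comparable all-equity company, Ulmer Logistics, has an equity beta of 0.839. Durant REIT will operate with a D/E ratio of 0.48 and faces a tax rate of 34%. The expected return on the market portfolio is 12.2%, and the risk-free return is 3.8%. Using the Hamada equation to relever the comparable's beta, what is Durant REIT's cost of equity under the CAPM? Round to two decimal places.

13.08%

β_L = β_U × [1 + (1 − t)(D/E)] = 0.839 × [1 + (1 − 0.34) × 0.48]
    = 0.839 × [1 + 0.66 × 0.48] = 0.839 × 1.3168 = 1.1048
MRP = 12.2% − 3.8% = 8.40%
E(R) = R_f + β_L × MRP = 3.8% + 1.1048 × 8.4% = 13.08%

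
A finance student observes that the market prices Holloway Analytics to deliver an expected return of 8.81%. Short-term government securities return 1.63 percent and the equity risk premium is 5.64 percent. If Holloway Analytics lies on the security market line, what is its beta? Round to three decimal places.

1.273

β = (E(R) − R_f) / MRP = (8.81% − 1.63%) / 5.64% = 7.18% / 5.64% = 1.273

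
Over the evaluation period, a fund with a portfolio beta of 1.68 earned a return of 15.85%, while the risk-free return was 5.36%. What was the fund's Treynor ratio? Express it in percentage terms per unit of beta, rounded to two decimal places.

6.24%

Treynor = (R_P − R_f) / β_P = (15.85% − 5.36%) / 1.6800 = 10.49% / 1.6800 = 6.24%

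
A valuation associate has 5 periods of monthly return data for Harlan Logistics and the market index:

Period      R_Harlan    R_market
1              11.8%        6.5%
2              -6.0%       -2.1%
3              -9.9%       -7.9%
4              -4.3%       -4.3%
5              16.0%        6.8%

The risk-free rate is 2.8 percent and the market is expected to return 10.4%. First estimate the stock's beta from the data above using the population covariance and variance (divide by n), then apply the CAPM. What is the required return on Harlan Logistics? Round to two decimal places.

15.77%

Mean R_i = (11.8 − 6.0 − 9.9 − 4.3 + 16.0) / 5 = 1.5200%
Mean R_m = (6.5 − 2.1 − 7.9 − 4.3 + 6.8) / 5 = -0.2000%
Σ(R_i − R̄_i)(R_m − R̄_m) = 296.3200  ⇒  Cov = 296.3200 / 5 = 59.2640
Σ(R_m − R̄_m)² = 173.6000  ⇒  Var(R_m) = 173.6000 / 5 = 34.7200
β = Cov / Var(R_m) = 59.2640 / 34.7200 = 1.7069
MRP = 10.4% − 2.8% = 7.60%
E(R) = R_f + β × MRP = 2.8% + 1.7069 × 7.6% = 15.77%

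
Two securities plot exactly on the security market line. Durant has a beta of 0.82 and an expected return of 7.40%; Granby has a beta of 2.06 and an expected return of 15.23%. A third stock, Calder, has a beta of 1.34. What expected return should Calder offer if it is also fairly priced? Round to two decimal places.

MRP (SML slope) = (15.23% − 7.40%) / (2.06 − 0.82) = 7.83% / 1.24 = 6.3145%
R_f (intercept) = 7.40% − 0.82 × 6.3145% = 2.2221%
E(R_Calder) = R_f + β × MRP = 2.2221% + 1.34 × 6.3145% = 10.68%

10.68%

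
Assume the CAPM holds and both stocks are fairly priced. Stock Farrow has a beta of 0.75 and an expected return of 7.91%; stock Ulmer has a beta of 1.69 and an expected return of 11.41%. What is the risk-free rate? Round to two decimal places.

5.12%

Both satisfy E(R) = R_f + β·MRP, so the slope of the SML is
MRP = (11.41% − 7.91%) / (1.69 − 0.75) = 3.50% / 0.94 = 3.7234%
R_f = E(R_Farrow) − β_Farrow·MRP = 7.91% − 0.75 × 3.7234% = 5.1175%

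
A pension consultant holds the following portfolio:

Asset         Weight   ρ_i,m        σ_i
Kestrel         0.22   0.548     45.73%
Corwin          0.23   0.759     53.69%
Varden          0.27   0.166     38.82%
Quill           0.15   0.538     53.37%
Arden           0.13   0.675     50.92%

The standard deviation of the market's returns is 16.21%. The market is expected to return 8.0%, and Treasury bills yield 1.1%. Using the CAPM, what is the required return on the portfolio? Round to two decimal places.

β_Kestrel = 0.548 × 45.73% / 16.21% = 1.5460
β_Corwin = 0.759 × 53.69% / 16.21% = 2.5139
β_Varden = 0.166 × 38.82% / 16.21% = 0.3975
β_Quill = 0.538 × 53.37% / 16.21% = 1.7713
β_Arden = 0.675 × 50.92% / 16.21% = 2.1204
β_P = Σ w_i β_i = 0.22×1.5460 + 0.23×2.5139 + 0.27×0.3975 + 0.15×1.7713 + 0.13×2.1204 = 1.5670
MRP = 8.0% − 1.1% = 6.90%
E(R_P) = R_f + β_P × MRP = 1.1% + 1.5670 × 6.9% = 11.91%

11.91%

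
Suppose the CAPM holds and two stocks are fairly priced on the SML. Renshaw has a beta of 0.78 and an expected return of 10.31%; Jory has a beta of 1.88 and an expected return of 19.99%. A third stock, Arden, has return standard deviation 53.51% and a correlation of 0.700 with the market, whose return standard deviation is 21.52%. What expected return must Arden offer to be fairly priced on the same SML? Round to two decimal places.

MRP = (19.99% − 10.31%) / (1.88 − 0.78) = 8.8000%
R_f = 10.31% − 0.78 × 8.8000% = 3.4460%
β_Arden = ρ·σ_i/σ_m = 0.700 × 53.51 / 21.52 = 1.7406
E(R_Arden) = R_f + β × MRP = 3.4460% + 1.7406 × 8.8000% = 18.76%

18.76%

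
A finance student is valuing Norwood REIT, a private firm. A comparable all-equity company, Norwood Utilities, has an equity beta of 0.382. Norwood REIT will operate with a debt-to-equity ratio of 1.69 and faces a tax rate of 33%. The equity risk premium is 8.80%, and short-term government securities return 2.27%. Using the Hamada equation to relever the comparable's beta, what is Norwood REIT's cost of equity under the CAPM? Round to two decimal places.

β_L = β_U × [1 + (1 − t)(D/E)] = 0.382 × [1 + (1 − 0.33) × 1.69]
    = 0.382 × [1 + 0.67 × 1.69] = 0.382 × 2.1323 = 0.8145
E(R) = R_f + β_L × MRP = 2.27% + 0.8145 × 8.80% = 9.44%

9.44%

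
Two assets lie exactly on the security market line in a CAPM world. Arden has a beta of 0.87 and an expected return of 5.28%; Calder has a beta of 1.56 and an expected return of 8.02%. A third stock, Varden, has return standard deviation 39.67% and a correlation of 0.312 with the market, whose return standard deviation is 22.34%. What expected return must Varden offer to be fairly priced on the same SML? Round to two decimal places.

4.03%

MRP = (8.02% − 5.28%) / (1.56 − 0.87) = 3.9710%
R_f = 5.28% − 0.87 × 3.9710% = 1.8252%
β_Varden = ρ·σ_i/σ_m = 0.312 × 39.67 / 22.34 = 0.5540
E(R_Varden) = R_f + β × MRP = 1.8252% + 0.5540 × 3.9710% = 4.03%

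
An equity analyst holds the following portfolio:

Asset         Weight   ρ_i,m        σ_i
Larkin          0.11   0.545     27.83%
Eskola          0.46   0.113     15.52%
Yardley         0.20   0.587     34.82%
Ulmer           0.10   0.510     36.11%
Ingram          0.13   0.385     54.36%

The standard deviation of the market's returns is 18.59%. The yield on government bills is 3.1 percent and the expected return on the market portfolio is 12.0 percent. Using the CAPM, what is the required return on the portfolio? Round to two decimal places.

β_Larkin = 0.545 × 27.83% / 18.59% = 0.8159
β_Eskola = 0.113 × 15.52% / 18.59% = 0.0943
β_Yardley = 0.587 × 34.82% / 18.59% = 1.0995
β_Ulmer = 0.510 × 36.11% / 18.59% = 0.9906
β_Ingram = 0.385 × 54.36% / 18.59% = 1.1258
β_P = Σ w_i β_i = 0.11×0.8159 + 0.46×0.0943 + 0.20×1.0995 + 0.10×0.9906 + 0.13×1.1258 = 0.5984
MRP = 12.0% − 3.1% = 8.90%
E(R_P) = R_f + β_P × MRP = 3.1% + 0.5984 × 8.9% = 8.43%

8.43%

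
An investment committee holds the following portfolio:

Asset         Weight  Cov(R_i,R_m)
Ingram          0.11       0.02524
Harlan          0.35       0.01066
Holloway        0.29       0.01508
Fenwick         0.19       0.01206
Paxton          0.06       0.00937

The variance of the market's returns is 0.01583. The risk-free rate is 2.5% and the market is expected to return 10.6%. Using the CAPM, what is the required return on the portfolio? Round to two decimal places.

β_Ingram = 0.02524 / 0.01583 = 1.5944
β_Harlan = 0.01066 / 0.01583 = 0.6734
β_Holloway = 0.01508 / 0.01583 = 0.9526
β_Fenwick = 0.01206 / 0.01583 = 0.7618
β_Paxton = 0.00937 / 0.01583 = 0.5919
β_P = Σ w_i β_i = 0.11×1.5944 + 0.35×0.6734 + 0.29×0.9526 + 0.19×0.7618 + 0.06×0.5919 = 0.8676
MRP = 10.6% − 2.5% = 8.10%
E(R_P) = R_f + β_P × MRP = 2.5% + 0.8676 × 8.1% = 9.53%

9.53%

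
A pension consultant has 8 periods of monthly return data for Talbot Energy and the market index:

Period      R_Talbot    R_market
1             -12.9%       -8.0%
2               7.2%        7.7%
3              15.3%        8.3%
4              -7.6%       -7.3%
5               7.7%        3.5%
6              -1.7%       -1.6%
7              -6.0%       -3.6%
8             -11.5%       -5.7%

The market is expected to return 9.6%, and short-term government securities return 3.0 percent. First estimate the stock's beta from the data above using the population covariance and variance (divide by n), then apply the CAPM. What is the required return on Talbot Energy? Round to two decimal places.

12.90%

Mean R_i = (-12.9 + 7.2 + 15.3 − 7.6 + 7.7 − 1.7 − 6.0 − 11.5) / 8 = -1.1875%
Mean R_m = (-8.0 + 7.7 + 8.3 − 7.3 + 3.5 − 1.6 − 3.6 − 5.7) / 8 = -0.8375%
Σ(R_i − R̄_i)(R_m − R̄_m) = 449.9738  ⇒  Cov = 449.9738 / 8 = 56.2467
Σ(R_m − R̄_m)² = 300.1188  ⇒  Var(R_m) = 300.1188 / 8 = 37.5149
β = Cov / Var(R_m) = 56.2467 / 37.5149 = 1.4993
MRP = 9.6% − 3.0% = 6.60%
E(R) = R_f + β × MRP = 3.0% + 1.4993 × 6.6% = 12.90%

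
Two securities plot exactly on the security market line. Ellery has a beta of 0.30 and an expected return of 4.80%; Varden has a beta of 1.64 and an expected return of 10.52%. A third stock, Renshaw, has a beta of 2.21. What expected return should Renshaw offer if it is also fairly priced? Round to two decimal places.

MRP (SML slope) = (10.52% − 4.80%) / (1.64 − 0.30) = 5.72% / 1.34 = 4.2687%
R_f (intercept) = 4.80% − 0.30 × 4.2687% = 3.5194%
E(R_Renshaw) = R_f + β × MRP = 3.5194% + 2.21 × 4.2687% = 12.95%

12.95%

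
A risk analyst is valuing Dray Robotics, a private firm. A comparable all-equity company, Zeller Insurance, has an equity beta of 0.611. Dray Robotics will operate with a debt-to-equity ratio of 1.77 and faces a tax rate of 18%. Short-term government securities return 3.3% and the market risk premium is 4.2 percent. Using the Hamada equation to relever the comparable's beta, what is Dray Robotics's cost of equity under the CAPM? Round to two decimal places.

β_L = β_U × [1 + (1 − t)(D/E)] = 0.611 × [1 + (1 − 0.18) × 1.77]
    = 0.611 × [1 + 0.82 × 1.77] = 0.611 × 2.4514 = 1.4978
E(R) = R_f + β_L × MRP = 3.3% + 1.4978 × 4.2% = 9.59%

9.59%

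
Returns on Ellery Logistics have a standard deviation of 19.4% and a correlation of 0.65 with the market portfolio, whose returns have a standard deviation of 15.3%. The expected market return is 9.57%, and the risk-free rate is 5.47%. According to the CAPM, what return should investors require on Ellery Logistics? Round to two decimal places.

β = ρ × σ_i / σ_m = 0.65 × 19.4% / 15.3% = 0.8242
MRP = 9.57% − 5.47% = 4.10%
E(R) = 5.47% + 0.8242 × 4.10% = 8.85%

8.85%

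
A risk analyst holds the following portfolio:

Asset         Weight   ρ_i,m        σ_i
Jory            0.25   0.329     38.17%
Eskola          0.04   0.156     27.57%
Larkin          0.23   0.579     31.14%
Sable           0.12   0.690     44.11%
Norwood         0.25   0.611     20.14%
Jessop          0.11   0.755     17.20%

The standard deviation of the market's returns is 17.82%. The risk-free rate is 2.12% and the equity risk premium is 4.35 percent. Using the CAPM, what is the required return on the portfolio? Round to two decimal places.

5.93%

β_Jory = 0.329 × 38.17% / 17.82% = 0.7047
β_Eskola = 0.156 × 27.57% / 17.82% = 0.2414
β_Larkin = 0.579 × 31.14% / 17.82% = 1.0118
β_Sable = 0.690 × 44.11% / 17.82% = 1.7080
β_Norwood = 0.611 × 20.14% / 17.82% = 0.6905
β_Jessop = 0.755 × 17.20% / 17.82% = 0.7287
β_P = Σ w_i β_i = 0.25×0.7047 + 0.04×0.2414 + 0.23×1.0118 + 0.12×1.7080 + 0.25×0.6905 + 0.11×0.7287 = 0.8763
E(R_P) = R_f + β_P × MRP = 2.12% + 0.8763 × 4.35% = 5.93%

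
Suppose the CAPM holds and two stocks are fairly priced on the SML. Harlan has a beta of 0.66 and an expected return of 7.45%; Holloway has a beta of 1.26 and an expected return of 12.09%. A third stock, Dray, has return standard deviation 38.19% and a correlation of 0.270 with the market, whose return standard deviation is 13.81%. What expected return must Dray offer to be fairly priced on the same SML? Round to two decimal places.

8.12%

MRP = (12.09% − 7.45%) / (1.26 − 0.66) = 7.7333%
R_f = 7.45% − 0.66 × 7.7333% = 2.3460%
β_Dray = ρ·σ_i/σ_m = 0.270 × 38.19 / 13.81 = 0.7467
E(R_Dray) = R_f + β × MRP = 2.3460% + 0.7467 × 7.7333% = 8.12%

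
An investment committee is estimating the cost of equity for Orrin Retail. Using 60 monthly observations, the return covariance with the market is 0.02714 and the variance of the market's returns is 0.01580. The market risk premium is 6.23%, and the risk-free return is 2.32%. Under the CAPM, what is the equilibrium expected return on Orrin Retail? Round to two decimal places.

β = Cov(R_i, R_m) / Var(R_m) = 0.02714 / 0.01580 = 1.7177
E(R) = R_f + β × MRP = 2.32% + 1.7177 × 6.23% = 13.02%

13.02%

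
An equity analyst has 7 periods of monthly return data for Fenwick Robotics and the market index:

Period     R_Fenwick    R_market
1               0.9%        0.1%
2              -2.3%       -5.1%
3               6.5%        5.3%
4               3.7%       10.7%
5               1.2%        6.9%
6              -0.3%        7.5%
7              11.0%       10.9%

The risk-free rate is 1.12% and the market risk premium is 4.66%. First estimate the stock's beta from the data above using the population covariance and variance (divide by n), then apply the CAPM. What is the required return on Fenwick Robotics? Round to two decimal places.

Mean R_i = (0.9 − 2.3 + 6.5 + 3.7 + 1.2 − 0.3 + 11.0) / 7 = 2.9571%
Mean R_m = (0.1 − 5.1 + 5.3 + 10.7 + 6.9 + 7.5 + 10.9) / 7 = 5.1857%
Σ(R_i − R̄_i)(R_m − R̄_m) = 104.4457  ⇒  Cov = 104.4457 / 7 = 14.9208
Σ(R_m − R̄_m)² = 203.0286  ⇒  Var(R_m) = 203.0286 / 7 = 29.0041
β = Cov / Var(R_m) = 14.9208 / 29.0041 = 0.5144
E(R) = R_f + β × MRP = 1.12% + 0.5144 × 4.66% = 3.52%

3.52%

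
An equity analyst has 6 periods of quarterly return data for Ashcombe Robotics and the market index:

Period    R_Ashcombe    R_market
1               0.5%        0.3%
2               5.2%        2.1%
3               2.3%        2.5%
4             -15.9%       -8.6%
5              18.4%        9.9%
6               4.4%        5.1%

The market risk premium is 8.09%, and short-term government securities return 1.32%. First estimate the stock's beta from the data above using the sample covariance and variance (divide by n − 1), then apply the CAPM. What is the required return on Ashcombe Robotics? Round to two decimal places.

Mean R_i = (0.5 + 5.2 + 2.3 − 15.9 + 18.4 + 4.4) / 6 = 2.4833%
Mean R_m = (0.3 + 2.1 + 2.5 − 8.6 + 9.9 + 5.1) / 6 = 1.8833%
Σ(R_i − R̄_i)(R_m − R̄_m) = 330.0983  ⇒  Cov = 330.0983 / 5 = 66.0197
Σ(R_m − R̄_m)² = 187.4483  ⇒  Var(R_m) = 187.4483 / 5 = 37.4897
β = Cov / Var(R_m) = 66.0197 / 37.4897 = 1.7610
E(R) = R_f + β × MRP = 1.32% + 1.7610 × 8.09% = 15.57%

15.57%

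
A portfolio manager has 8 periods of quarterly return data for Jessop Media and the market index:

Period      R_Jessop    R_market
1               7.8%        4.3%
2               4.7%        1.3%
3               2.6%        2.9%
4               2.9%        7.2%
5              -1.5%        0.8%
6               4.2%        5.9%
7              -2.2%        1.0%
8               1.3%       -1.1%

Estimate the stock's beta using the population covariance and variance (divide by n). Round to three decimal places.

0.587

Mean R_i = (7.8 + 4.7 + 2.6 + 2.9 − 1.5 + 4.2 − 2.2 + 1.3) / 8 = 2.4750%
Mean R_m = (4.3 + 1.3 + 2.9 + 7.2 + 0.8 + 5.9 + 1.0 − 1.1) / 8 = 2.7875%
Σ(R_i − R̄_i)(R_m − R̄_m) = 32.8275  ⇒  Cov = 32.8275 / 8 = 4.1034
Σ(R_m − R̄_m)² = 55.9288  ⇒  Var(R_m) = 55.9288 / 8 = 6.9911
β = Cov / Var(R_m) = 4.1034 / 6.9911 = 0.5869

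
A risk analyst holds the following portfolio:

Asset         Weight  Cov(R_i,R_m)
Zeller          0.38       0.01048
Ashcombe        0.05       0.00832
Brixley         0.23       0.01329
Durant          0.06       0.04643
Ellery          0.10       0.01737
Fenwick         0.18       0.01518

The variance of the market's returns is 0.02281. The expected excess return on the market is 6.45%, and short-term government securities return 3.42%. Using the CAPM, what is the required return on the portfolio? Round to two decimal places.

7.58%

β_Zeller = 0.01048 / 0.02281 = 0.4594
β_Ashcombe = 0.00832 / 0.02281 = 0.3648
β_Brixley = 0.01329 / 0.02281 = 0.5826
β_Durant = 0.04643 / 0.02281 = 2.0355
β_Ellery = 0.01737 / 0.02281 = 0.7615
β_Fenwick = 0.01518 / 0.02281 = 0.6655
β_P = Σ w_i β_i = 0.38×0.4594 + 0.05×0.3648 + 0.23×0.5826 + 0.06×2.0355 + 0.10×0.7615 + 0.18×0.6655 = 0.6449
E(R_P) = R_f + β_P × MRP = 3.42% + 0.6449 × 6.45% = 7.58%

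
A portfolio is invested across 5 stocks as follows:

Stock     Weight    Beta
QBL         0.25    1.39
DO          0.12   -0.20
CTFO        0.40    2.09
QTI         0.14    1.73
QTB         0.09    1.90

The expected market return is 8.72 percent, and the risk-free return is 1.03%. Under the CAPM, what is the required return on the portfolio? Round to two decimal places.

β_P = Σ w_i β_i = 0.25×1.39 + 0.12×-0.20 + 0.40×2.09 + 0.14×1.73 + 0.09×1.90 = 1.5727
MRP = 8.72% − 1.03% = 7.69%
E(R_P) = R_f + β_P × MRP = 1.03% + 1.5727 × 7.69% = 13.12%

13.12%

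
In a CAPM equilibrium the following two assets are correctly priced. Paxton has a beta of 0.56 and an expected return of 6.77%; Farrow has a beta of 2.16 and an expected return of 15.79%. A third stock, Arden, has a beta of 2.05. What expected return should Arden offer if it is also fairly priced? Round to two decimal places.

MRP (SML slope) = (15.79% − 6.77%) / (2.16 − 0.56) = 9.02% / 1.60 = 5.6375%
R_f (intercept) = 6.77% − 0.56 × 5.6375% = 3.6130%
E(R_Arden) = R_f + β × MRP = 3.6130% + 2.05 × 5.6375% = 15.17%

15.17%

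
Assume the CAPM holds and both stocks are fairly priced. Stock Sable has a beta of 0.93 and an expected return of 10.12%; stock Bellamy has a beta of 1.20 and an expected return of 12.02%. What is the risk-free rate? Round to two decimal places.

3.58%

Both satisfy E(R) = R_f + β·MRP, so the slope of the SML is
MRP = (12.02% − 10.12%) / (1.20 − 0.93) = 1.90% / 0.27 = 7.0370%
R_f = E(R_Sable) − β_Sable·MRP = 10.12% − 0.93 × 7.0370% = 3.5756%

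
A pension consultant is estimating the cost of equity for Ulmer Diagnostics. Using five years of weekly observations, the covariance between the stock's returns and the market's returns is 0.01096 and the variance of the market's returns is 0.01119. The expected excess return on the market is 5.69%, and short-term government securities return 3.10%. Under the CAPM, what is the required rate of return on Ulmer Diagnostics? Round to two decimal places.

β = Cov(R_i, R_m) / Var(R_m) = 0.01096 / 0.01119 = 0.9794
E(R) = R_f + β × MRP = 3.10% + 0.9794 × 5.69% = 8.67%

8.67%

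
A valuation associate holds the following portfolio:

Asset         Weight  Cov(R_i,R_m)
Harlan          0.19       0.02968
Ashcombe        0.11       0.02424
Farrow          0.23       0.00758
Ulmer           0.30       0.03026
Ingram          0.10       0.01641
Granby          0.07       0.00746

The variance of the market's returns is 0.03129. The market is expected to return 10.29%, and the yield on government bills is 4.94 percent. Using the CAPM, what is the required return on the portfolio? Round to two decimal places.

β_Harlan = 0.02968 / 0.03129 = 0.9485
β_Ashcombe = 0.02424 / 0.03129 = 0.7747
β_Farrow = 0.00758 / 0.03129 = 0.2422
β_Ulmer = 0.03026 / 0.03129 = 0.9671
β_Ingram = 0.01641 / 0.03129 = 0.5244
β_Granby = 0.00746 / 0.03129 = 0.2384
β_P = Σ w_i β_i = 0.19×0.9485 + 0.11×0.7747 + 0.23×0.2422 + 0.30×0.9671 + 0.10×0.5244 + 0.07×0.2384 = 0.6804
MRP = 10.29% − 4.94% = 5.35%
E(R_P) = R_f + β_P × MRP = 4.94% + 0.6804 × 5.35% = 8.58%

8.58%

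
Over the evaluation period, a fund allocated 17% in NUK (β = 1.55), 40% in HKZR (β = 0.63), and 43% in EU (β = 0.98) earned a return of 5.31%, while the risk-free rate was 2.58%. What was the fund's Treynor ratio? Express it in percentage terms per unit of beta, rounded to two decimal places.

β_P = 0.17×1.55 + 0.40×0.63 + 0.43×0.98 = 0.9369
Treynor = (R_P − R_f) / β_P = (5.31% − 2.58%) / 0.9369 = 2.73% / 0.9369 = 2.91%

2.91%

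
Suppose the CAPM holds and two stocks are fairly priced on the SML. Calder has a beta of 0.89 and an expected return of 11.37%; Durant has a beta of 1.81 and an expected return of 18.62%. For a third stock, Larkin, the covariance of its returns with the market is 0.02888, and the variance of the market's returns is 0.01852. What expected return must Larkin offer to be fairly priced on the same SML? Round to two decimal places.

16.65%

MRP = (18.62% − 11.37%) / (1.81 − 0.89) = 7.8804%
R_f = 11.37% − 0.89 × 7.8804% = 4.3564%
β_Larkin = Cov / Var(R_m) = 0.02888 / 0.01852 = 1.5594
E(R_Larkin) = R_f + β × MRP = 4.3564% + 1.5594 × 7.8804% = 16.65%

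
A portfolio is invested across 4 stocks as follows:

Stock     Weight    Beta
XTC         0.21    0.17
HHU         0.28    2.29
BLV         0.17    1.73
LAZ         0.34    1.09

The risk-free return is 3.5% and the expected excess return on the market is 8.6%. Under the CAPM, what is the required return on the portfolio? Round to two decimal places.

β_P = Σ w_i β_i = 0.21×0.17 + 0.28×2.29 + 0.17×1.73 + 0.34×1.09 = 1.3416
E(R_P) = R_f + β_P × MRP = 3.5% + 1.3416 × 8.6% = 15.04%

15.04%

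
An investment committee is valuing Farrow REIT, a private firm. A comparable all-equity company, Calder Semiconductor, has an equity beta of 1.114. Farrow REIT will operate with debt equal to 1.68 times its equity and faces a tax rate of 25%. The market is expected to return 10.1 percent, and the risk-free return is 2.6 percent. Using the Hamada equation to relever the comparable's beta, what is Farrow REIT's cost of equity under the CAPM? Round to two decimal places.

21.48%

β_L = β_U × [1 + (1 − t)(D/E)] = 1.114 × [1 + (1 − 0.25) × 1.68]
    = 1.114 × [1 + 0.75 × 1.68] = 1.114 × 2.2600 = 2.5176
MRP = 10.1% − 2.6% = 7.50%
E(R) = R_f + β_L × MRP = 2.6% + 2.5176 × 7.5% = 21.48%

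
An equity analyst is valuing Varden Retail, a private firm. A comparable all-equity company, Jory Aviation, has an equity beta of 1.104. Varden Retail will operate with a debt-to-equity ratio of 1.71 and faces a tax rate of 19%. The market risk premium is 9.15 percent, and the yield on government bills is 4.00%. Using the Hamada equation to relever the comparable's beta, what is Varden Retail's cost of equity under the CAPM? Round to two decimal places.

β_L = β_U × [1 + (1 − t)(D/E)] = 1.104 × [1 + (1 − 0.19) × 1.71]
    = 1.104 × [1 + 0.81 × 1.71] = 1.104 × 2.3851 = 2.6332
E(R) = R_f + β_L × MRP = 4.00% + 2.6332 × 9.15% = 28.09%

28.09%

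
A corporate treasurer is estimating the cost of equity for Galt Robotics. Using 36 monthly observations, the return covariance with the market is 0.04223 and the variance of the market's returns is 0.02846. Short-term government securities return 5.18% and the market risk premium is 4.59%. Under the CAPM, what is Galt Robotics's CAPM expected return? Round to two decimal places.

11.99%

β = Cov(R_i, R_m) / Var(R_m) = 0.04223 / 0.02846 = 1.4838
E(R) = R_f + β × MRP = 5.18% + 1.4838 × 4.59% = 11.99%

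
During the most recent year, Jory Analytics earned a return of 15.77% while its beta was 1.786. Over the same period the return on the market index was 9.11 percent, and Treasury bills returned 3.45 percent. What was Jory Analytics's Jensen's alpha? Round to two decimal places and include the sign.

+2.21%

Market excess return = 9.11% − 3.45% = 5.66%
CAPM benchmark = R_f + β(R_m − R_f) = 3.45% + 1.786 × 5.66% = 13.55876%
α = actual − benchmark = 15.77% − 13.55876% = +2.21%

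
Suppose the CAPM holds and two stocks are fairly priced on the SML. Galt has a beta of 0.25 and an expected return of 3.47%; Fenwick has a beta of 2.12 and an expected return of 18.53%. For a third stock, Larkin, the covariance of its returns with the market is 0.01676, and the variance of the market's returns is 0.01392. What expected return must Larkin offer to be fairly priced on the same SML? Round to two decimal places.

11.15%

MRP = (18.53% − 3.47%) / (2.12 − 0.25) = 8.0535%
R_f = 3.47% − 0.25 × 8.0535% = 1.4566%
β_Larkin = Cov / Var(R_m) = 0.01676 / 0.01392 = 1.2040
E(R_Larkin) = R_f + β × MRP = 1.4566% + 1.2040 × 8.0535% = 11.15%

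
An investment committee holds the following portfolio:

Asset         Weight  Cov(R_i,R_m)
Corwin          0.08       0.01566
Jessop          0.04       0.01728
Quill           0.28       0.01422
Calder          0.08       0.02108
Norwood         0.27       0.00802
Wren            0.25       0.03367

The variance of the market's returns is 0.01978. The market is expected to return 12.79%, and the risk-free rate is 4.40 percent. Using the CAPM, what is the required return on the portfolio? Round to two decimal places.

12.12%

β_Corwin = 0.01566 / 0.01978 = 0.7917
β_Jessop = 0.01728 / 0.01978 = 0.8736
β_Quill = 0.01422 / 0.01978 = 0.7189
β_Calder = 0.02108 / 0.01978 = 1.0657
β_Norwood = 0.00802 / 0.01978 = 0.4055
β_Wren = 0.03367 / 0.01978 = 1.7022
β_P = Σ w_i β_i = 0.08×0.7917 + 0.04×0.8736 + 0.28×0.7189 + 0.08×1.0657 + 0.27×0.4055 + 0.25×1.7022 = 0.9199
MRP = 12.79% − 4.40% = 8.39%
E(R_P) = R_f + β_P × MRP = 4.40% + 0.9199 × 8.39% = 12.12%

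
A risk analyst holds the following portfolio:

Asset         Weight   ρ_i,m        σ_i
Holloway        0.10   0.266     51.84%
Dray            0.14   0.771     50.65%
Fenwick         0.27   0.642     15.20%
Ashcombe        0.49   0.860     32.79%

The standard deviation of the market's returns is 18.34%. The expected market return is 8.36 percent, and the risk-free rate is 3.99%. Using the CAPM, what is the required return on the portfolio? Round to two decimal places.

9.54%

β_Holloway = 0.266 × 51.84% / 18.34% = 0.7519
β_Dray = 0.771 × 50.65% / 18.34% = 2.1293
β_Fenwick = 0.642 × 15.20% / 18.34% = 0.5321
β_Ashcombe = 0.860 × 32.79% / 18.34% = 1.5376
β_P = Σ w_i β_i = 0.10×0.7519 + 0.14×2.1293 + 0.27×0.5321 + 0.49×1.5376 = 1.2704
MRP = 8.36% − 3.99% = 4.37%
E(R_P) = R_f + β_P × MRP = 3.99% + 1.2704 × 4.37% = 9.54%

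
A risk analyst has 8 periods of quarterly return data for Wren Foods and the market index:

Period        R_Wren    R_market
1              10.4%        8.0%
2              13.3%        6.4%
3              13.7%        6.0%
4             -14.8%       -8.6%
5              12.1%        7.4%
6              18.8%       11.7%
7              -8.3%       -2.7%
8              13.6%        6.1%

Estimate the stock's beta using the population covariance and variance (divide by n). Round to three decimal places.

Mean R_i = (10.4 + 13.3 + 13.7 − 14.8 + 12.1 + 18.8 − 8.3 + 13.6) / 8 = 7.3500%
Mean R_m = (8.0 + 6.4 + 6.0 − 8.6 + 7.4 + 11.7 − 2.7 + 6.1) / 8 = 4.2875%
Σ(R_i − R̄_i)(R_m − R̄_m) = 540.5650  ⇒  Cov = 540.5650 / 8 = 67.5706
Σ(R_m − R̄_m)² = 304.0088  ⇒  Var(R_m) = 304.0088 / 8 = 38.0011
β = Cov / Var(R_m) = 67.5706 / 38.0011 = 1.7781

1.778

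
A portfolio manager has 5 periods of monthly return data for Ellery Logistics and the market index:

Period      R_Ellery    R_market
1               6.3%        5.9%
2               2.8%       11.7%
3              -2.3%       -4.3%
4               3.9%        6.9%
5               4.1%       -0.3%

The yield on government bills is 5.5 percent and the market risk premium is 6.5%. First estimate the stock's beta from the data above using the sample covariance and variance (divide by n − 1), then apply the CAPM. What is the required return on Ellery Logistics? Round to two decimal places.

Mean R_i = (6.3 + 2.8 − 2.3 + 3.9 + 4.1) / 5 = 2.9600%
Mean R_m = (5.9 + 11.7 − 4.3 + 6.9 − 0.3) / 5 = 3.9800%
Σ(R_i − R̄_i)(R_m − R̄_m) = 46.5960  ⇒  Cov = 46.5960 / 4 = 11.6490
Σ(R_m − R̄_m)² = 158.6880  ⇒  Var(R_m) = 158.6880 / 4 = 39.6720
β = Cov / Var(R_m) = 11.6490 / 39.6720 = 0.2936
E(R) = R_f + β × MRP = 5.5% + 0.2936 × 6.5% = 7.41%

7.41%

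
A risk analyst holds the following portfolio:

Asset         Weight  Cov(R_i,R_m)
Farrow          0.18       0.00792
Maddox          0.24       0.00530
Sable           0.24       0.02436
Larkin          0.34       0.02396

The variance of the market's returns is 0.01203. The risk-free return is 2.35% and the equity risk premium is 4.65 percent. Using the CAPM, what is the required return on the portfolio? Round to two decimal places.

8.80%

β_Farrow = 0.00792 / 0.01203 = 0.6584
β_Maddox = 0.00530 / 0.01203 = 0.4406
β_Sable = 0.02436 / 0.01203 = 2.0249
β_Larkin = 0.02396 / 0.01203 = 1.9917
β_P = Σ w_i β_i = 0.18×0.6584 + 0.24×0.4406 + 0.24×2.0249 + 0.34×1.9917 = 1.3874
E(R_P) = R_f + β_P × MRP = 2.35% + 1.3874 × 4.65% = 8.80%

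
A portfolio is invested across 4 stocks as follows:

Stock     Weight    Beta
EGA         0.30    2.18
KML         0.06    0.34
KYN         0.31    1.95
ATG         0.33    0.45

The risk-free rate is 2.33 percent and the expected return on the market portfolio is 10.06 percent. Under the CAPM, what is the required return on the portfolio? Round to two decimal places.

β_P = Σ w_i β_i = 0.30×2.18 + 0.06×0.34 + 0.31×1.95 + 0.33×0.45 = 1.4274
MRP = 10.06% − 2.33% = 7.73%
E(R_P) = R_f + β_P × MRP = 2.33% + 1.4274 × 7.73% = 13.36%

13.36%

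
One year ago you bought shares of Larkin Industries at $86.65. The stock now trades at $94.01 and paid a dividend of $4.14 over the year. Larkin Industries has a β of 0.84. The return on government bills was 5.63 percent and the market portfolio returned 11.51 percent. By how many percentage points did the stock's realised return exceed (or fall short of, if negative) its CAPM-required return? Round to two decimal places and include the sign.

Realised HPR = (P1 + D1 − P0) / P0 = (94.01 + 4.14 − 86.65) / 86.65 = 11.50 / 86.65 = 13.2718%
MRP = 11.51% − 5.63% = 5.88%
CAPM required = R_f + β·MRP = 5.63% + 0.84 × 5.88% = 10.5692%
α = realised − required = 13.2718% − 10.5692% = +2.70%

+2.70%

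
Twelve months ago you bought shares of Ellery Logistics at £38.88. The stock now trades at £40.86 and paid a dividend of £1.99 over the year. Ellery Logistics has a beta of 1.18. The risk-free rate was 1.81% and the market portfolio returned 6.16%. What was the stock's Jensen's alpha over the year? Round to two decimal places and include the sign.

Realised HPR = (P1 + D1 − P0) / P0 = (40.86 + 1.99 − 38.88) / 38.88 = 3.97 / 38.88 = 10.2109%
MRP = 6.16% − 1.81% = 4.35%
CAPM required = R_f + β·MRP = 1.81% + 1.18 × 4.35% = 6.9430%
α = realised − required = 10.2109% − 6.9430% = +3.27%

+3.27%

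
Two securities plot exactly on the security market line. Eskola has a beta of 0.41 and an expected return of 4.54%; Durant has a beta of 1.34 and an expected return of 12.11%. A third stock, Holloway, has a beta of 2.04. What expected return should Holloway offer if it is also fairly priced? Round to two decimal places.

MRP (SML slope) = (12.11% − 4.54%) / (1.34 − 0.41) = 7.57% / 0.93 = 8.1398%
R_f (intercept) = 4.54% − 0.41 × 8.1398% = 1.2027%
E(R_Holloway) = R_f + β × MRP = 1.2027% + 2.04 × 8.1398% = 17.81%

17.81%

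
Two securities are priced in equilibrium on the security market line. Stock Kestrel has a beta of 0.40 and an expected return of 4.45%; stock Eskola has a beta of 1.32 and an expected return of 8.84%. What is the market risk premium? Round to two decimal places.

4.77%

Both satisfy E(R) = R_f + β·MRP, so the slope of the SML is
MRP = (8.84% − 4.45%) / (1.32 − 0.40) = 4.39% / 0.92 = 4.7717%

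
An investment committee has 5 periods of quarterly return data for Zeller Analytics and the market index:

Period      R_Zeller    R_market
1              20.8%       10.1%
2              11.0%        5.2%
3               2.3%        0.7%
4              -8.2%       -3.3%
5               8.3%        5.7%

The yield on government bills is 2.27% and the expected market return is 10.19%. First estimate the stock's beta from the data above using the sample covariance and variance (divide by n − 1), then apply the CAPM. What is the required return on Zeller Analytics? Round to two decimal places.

Mean R_i = (20.8 + 11.0 + 2.3 − 8.2 + 8.3) / 5 = 6.8400%
Mean R_m = (10.1 + 5.2 + 0.7 − 3.3 + 5.7) / 5 = 3.6800%
Σ(R_i − R̄_i)(R_m − R̄_m) = 217.4040  ⇒  Cov = 217.4040 / 4 = 54.3510
Σ(R_m − R̄_m)² = 105.2080  ⇒  Var(R_m) = 105.2080 / 4 = 26.3020
β = Cov / Var(R_m) = 54.3510 / 26.3020 = 2.0664
MRP = 10.19% − 2.27% = 7.92%
E(R) = R_f + β × MRP = 2.27% + 2.0664 × 7.92% = 18.64%

18.64%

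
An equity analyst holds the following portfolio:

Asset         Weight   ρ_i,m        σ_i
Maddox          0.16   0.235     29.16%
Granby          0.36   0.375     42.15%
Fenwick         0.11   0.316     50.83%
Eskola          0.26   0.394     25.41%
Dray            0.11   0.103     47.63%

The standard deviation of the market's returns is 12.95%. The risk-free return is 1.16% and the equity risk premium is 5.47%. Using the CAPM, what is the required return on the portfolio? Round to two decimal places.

β_Maddox = 0.235 × 29.16% / 12.95% = 0.5292
β_Granby = 0.375 × 42.15% / 12.95% = 1.2206
β_Fenwick = 0.316 × 50.83% / 12.95% = 1.2403
β_Eskola = 0.394 × 25.41% / 12.95% = 0.7731
β_Dray = 0.103 × 47.63% / 12.95% = 0.3788
β_P = Σ w_i β_i = 0.16×0.5292 + 0.36×1.2206 + 0.11×1.2403 + 0.26×0.7731 + 0.11×0.3788 = 0.9032
E(R_P) = R_f + β_P × MRP = 1.16% + 0.9032 × 5.47% = 6.10%

6.10%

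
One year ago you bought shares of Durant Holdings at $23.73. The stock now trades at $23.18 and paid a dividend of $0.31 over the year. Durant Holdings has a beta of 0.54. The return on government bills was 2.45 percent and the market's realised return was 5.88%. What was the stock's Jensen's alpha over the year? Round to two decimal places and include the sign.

Realised HPR = (P1 + D1 − P0) / P0 = (23.18 + 0.31 − 23.73) / 23.73 = -0.24 / 23.73 = -1.0114%
MRP = 5.88% − 2.45% = 3.43%
CAPM required = R_f + β·MRP = 2.45% + 0.54 × 3.43% = 4.3022%
α = realised − required = -1.0114% − 4.3022% = -5.31%

-5.31%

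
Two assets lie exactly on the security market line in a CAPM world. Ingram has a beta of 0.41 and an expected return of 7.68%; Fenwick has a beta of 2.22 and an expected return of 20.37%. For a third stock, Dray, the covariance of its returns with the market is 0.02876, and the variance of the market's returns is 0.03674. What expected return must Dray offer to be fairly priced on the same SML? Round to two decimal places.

10.29%

MRP = (20.37% − 7.68%) / (2.22 − 0.41) = 7.0110%
R_f = 7.68% − 0.41 × 7.0110% = 4.8055%
β_Dray = Cov / Var(R_m) = 0.02876 / 0.03674 = 0.7828
E(R_Dray) = R_f + β × MRP = 4.8055% + 0.7828 × 7.0110% = 10.29%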